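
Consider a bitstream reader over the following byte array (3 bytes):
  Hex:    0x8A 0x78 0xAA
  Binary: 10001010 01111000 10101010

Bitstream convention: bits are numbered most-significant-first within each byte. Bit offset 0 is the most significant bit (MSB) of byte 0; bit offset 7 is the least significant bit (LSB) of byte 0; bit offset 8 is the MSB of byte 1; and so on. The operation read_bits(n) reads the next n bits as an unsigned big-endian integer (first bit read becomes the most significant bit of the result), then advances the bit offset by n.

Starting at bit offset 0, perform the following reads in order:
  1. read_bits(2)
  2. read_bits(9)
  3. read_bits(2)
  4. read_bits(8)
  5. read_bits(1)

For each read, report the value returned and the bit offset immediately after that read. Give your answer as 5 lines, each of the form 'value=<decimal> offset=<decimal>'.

Answer: value=2 offset=2
value=83 offset=11
value=3 offset=13
value=21 offset=21
value=0 offset=22

Derivation:
Read 1: bits[0:2] width=2 -> value=2 (bin 10); offset now 2 = byte 0 bit 2; 22 bits remain
Read 2: bits[2:11] width=9 -> value=83 (bin 001010011); offset now 11 = byte 1 bit 3; 13 bits remain
Read 3: bits[11:13] width=2 -> value=3 (bin 11); offset now 13 = byte 1 bit 5; 11 bits remain
Read 4: bits[13:21] width=8 -> value=21 (bin 00010101); offset now 21 = byte 2 bit 5; 3 bits remain
Read 5: bits[21:22] width=1 -> value=0 (bin 0); offset now 22 = byte 2 bit 6; 2 bits remain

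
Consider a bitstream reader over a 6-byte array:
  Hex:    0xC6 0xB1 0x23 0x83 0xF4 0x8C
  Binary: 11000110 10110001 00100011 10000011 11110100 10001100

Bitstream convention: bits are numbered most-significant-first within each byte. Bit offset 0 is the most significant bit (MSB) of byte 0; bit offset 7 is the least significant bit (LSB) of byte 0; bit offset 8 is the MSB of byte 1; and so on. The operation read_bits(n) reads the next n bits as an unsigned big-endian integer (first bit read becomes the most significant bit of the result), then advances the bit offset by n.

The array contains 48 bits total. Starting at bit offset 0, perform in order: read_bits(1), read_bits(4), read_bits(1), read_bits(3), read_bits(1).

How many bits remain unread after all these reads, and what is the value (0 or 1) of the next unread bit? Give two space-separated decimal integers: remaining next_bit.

Answer: 38 1

Derivation:
Read 1: bits[0:1] width=1 -> value=1 (bin 1); offset now 1 = byte 0 bit 1; 47 bits remain
Read 2: bits[1:5] width=4 -> value=8 (bin 1000); offset now 5 = byte 0 bit 5; 43 bits remain
Read 3: bits[5:6] width=1 -> value=1 (bin 1); offset now 6 = byte 0 bit 6; 42 bits remain
Read 4: bits[6:9] width=3 -> value=5 (bin 101); offset now 9 = byte 1 bit 1; 39 bits remain
Read 5: bits[9:10] width=1 -> value=0 (bin 0); offset now 10 = byte 1 bit 2; 38 bits remain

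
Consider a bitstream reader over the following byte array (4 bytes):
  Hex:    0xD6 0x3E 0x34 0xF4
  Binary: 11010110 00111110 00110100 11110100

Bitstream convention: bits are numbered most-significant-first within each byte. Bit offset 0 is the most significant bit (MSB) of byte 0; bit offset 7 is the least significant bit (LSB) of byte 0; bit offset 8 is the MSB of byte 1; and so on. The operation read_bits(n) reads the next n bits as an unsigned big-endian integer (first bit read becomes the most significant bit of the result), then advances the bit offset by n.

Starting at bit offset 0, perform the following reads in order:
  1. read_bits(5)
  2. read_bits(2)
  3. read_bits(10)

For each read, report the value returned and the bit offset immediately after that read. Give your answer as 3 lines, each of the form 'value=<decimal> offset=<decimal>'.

Read 1: bits[0:5] width=5 -> value=26 (bin 11010); offset now 5 = byte 0 bit 5; 27 bits remain
Read 2: bits[5:7] width=2 -> value=3 (bin 11); offset now 7 = byte 0 bit 7; 25 bits remain
Read 3: bits[7:17] width=10 -> value=124 (bin 0001111100); offset now 17 = byte 2 bit 1; 15 bits remain

Answer: value=26 offset=5
value=3 offset=7
value=124 offset=17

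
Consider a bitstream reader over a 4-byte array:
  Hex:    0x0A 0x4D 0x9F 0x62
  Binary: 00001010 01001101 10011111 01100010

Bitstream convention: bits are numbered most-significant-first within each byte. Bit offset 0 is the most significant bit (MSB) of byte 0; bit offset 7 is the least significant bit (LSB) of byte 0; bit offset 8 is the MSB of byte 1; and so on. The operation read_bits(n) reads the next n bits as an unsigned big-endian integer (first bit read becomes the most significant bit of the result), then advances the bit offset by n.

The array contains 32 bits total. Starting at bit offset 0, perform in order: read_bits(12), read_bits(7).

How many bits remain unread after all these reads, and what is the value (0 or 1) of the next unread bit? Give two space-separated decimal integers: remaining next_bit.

Read 1: bits[0:12] width=12 -> value=164 (bin 000010100100); offset now 12 = byte 1 bit 4; 20 bits remain
Read 2: bits[12:19] width=7 -> value=108 (bin 1101100); offset now 19 = byte 2 bit 3; 13 bits remain

Answer: 13 1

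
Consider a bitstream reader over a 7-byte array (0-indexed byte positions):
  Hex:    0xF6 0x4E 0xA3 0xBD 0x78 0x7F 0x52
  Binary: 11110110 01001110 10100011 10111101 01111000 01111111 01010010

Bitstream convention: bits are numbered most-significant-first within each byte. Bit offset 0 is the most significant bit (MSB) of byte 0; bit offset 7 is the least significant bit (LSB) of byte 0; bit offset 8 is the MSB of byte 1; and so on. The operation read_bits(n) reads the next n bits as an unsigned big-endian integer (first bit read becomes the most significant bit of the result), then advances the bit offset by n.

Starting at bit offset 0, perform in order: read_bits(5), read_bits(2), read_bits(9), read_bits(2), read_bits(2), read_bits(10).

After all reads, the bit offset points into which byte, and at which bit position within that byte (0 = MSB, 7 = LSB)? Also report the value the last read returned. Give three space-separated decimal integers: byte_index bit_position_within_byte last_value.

Read 1: bits[0:5] width=5 -> value=30 (bin 11110); offset now 5 = byte 0 bit 5; 51 bits remain
Read 2: bits[5:7] width=2 -> value=3 (bin 11); offset now 7 = byte 0 bit 7; 49 bits remain
Read 3: bits[7:16] width=9 -> value=78 (bin 001001110); offset now 16 = byte 2 bit 0; 40 bits remain
Read 4: bits[16:18] width=2 -> value=2 (bin 10); offset now 18 = byte 2 bit 2; 38 bits remain
Read 5: bits[18:20] width=2 -> value=2 (bin 10); offset now 20 = byte 2 bit 4; 36 bits remain
Read 6: bits[20:30] width=10 -> value=239 (bin 0011101111); offset now 30 = byte 3 bit 6; 26 bits remain

Answer: 3 6 239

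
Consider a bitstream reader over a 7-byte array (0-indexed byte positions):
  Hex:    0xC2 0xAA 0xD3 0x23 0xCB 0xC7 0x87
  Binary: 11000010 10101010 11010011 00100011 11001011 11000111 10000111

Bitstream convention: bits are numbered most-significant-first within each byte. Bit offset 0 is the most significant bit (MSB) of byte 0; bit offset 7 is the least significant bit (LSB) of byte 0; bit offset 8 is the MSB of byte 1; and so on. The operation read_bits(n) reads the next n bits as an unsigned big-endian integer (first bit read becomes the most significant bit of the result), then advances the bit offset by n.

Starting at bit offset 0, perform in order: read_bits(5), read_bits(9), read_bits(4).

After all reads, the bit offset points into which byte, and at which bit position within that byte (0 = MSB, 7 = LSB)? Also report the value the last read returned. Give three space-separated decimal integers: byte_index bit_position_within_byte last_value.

Answer: 2 2 11

Derivation:
Read 1: bits[0:5] width=5 -> value=24 (bin 11000); offset now 5 = byte 0 bit 5; 51 bits remain
Read 2: bits[5:14] width=9 -> value=170 (bin 010101010); offset now 14 = byte 1 bit 6; 42 bits remain
Read 3: bits[14:18] width=4 -> value=11 (bin 1011); offset now 18 = byte 2 bit 2; 38 bits remain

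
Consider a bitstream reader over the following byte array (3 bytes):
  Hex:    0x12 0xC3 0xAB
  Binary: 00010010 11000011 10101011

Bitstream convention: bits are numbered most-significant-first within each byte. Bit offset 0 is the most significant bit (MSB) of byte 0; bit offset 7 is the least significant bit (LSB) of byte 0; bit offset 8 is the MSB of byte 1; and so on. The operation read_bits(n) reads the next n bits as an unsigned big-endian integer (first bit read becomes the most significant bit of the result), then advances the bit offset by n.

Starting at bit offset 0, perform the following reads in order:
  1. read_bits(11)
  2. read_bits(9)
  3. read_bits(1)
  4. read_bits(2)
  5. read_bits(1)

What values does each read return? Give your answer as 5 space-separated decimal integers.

Read 1: bits[0:11] width=11 -> value=150 (bin 00010010110); offset now 11 = byte 1 bit 3; 13 bits remain
Read 2: bits[11:20] width=9 -> value=58 (bin 000111010); offset now 20 = byte 2 bit 4; 4 bits remain
Read 3: bits[20:21] width=1 -> value=1 (bin 1); offset now 21 = byte 2 bit 5; 3 bits remain
Read 4: bits[21:23] width=2 -> value=1 (bin 01); offset now 23 = byte 2 bit 7; 1 bits remain
Read 5: bits[23:24] width=1 -> value=1 (bin 1); offset now 24 = byte 3 bit 0; 0 bits remain

Answer: 150 58 1 1 1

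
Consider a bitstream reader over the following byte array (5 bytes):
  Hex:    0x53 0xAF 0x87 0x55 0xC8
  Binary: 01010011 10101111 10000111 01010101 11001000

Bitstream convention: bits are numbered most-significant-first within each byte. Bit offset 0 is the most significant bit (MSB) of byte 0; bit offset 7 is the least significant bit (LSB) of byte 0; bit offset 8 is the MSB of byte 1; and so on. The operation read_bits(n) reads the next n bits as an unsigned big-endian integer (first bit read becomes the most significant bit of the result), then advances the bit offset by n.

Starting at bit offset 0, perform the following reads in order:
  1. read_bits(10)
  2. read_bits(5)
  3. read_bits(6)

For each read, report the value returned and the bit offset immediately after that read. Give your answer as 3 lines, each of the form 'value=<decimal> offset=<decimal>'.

Answer: value=334 offset=10
value=23 offset=15
value=48 offset=21

Derivation:
Read 1: bits[0:10] width=10 -> value=334 (bin 0101001110); offset now 10 = byte 1 bit 2; 30 bits remain
Read 2: bits[10:15] width=5 -> value=23 (bin 10111); offset now 15 = byte 1 bit 7; 25 bits remain
Read 3: bits[15:21] width=6 -> value=48 (bin 110000); offset now 21 = byte 2 bit 5; 19 bits remain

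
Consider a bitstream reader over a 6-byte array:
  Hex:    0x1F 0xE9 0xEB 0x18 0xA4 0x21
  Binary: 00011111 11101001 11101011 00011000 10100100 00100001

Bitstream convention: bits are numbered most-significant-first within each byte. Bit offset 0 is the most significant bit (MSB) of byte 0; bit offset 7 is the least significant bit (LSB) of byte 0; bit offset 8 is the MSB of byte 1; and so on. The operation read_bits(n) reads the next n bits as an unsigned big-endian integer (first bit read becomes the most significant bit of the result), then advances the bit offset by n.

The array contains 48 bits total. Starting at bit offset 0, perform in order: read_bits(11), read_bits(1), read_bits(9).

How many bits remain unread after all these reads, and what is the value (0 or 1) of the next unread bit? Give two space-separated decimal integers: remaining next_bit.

Answer: 27 0

Derivation:
Read 1: bits[0:11] width=11 -> value=255 (bin 00011111111); offset now 11 = byte 1 bit 3; 37 bits remain
Read 2: bits[11:12] width=1 -> value=0 (bin 0); offset now 12 = byte 1 bit 4; 36 bits remain
Read 3: bits[12:21] width=9 -> value=317 (bin 100111101); offset now 21 = byte 2 bit 5; 27 bits remain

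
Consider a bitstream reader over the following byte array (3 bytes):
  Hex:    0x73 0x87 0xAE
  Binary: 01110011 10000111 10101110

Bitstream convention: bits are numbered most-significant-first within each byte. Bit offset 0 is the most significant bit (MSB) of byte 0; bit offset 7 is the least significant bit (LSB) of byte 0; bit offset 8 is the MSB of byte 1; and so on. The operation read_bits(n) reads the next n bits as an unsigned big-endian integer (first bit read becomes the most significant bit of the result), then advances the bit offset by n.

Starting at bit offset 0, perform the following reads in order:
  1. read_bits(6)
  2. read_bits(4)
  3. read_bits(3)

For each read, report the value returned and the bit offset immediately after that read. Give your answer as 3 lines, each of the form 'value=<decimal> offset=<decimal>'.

Answer: value=28 offset=6
value=14 offset=10
value=0 offset=13

Derivation:
Read 1: bits[0:6] width=6 -> value=28 (bin 011100); offset now 6 = byte 0 bit 6; 18 bits remain
Read 2: bits[6:10] width=4 -> value=14 (bin 1110); offset now 10 = byte 1 bit 2; 14 bits remain
Read 3: bits[10:13] width=3 -> value=0 (bin 000); offset now 13 = byte 1 bit 5; 11 bits remain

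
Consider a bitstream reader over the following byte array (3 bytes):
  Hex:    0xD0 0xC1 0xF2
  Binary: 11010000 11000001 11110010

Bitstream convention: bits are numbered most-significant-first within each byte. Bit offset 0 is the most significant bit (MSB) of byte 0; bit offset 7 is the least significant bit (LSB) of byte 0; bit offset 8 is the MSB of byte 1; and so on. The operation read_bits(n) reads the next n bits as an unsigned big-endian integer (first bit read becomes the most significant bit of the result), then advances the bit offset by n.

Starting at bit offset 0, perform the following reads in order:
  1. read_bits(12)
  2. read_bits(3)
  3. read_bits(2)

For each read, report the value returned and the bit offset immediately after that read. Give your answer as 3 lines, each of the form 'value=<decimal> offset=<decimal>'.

Answer: value=3340 offset=12
value=0 offset=15
value=3 offset=17

Derivation:
Read 1: bits[0:12] width=12 -> value=3340 (bin 110100001100); offset now 12 = byte 1 bit 4; 12 bits remain
Read 2: bits[12:15] width=3 -> value=0 (bin 000); offset now 15 = byte 1 bit 7; 9 bits remain
Read 3: bits[15:17] width=2 -> value=3 (bin 11); offset now 17 = byte 2 bit 1; 7 bits remain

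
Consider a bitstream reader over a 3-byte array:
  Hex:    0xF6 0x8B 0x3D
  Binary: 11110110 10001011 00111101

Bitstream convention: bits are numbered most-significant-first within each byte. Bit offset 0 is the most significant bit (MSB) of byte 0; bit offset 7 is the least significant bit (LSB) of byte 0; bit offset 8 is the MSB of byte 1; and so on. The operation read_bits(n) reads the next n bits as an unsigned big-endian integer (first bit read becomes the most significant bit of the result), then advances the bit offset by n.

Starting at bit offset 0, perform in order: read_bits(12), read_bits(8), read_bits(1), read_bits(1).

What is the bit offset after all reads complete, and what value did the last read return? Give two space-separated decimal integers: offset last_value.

Answer: 22 1

Derivation:
Read 1: bits[0:12] width=12 -> value=3944 (bin 111101101000); offset now 12 = byte 1 bit 4; 12 bits remain
Read 2: bits[12:20] width=8 -> value=179 (bin 10110011); offset now 20 = byte 2 bit 4; 4 bits remain
Read 3: bits[20:21] width=1 -> value=1 (bin 1); offset now 21 = byte 2 bit 5; 3 bits remain
Read 4: bits[21:22] width=1 -> value=1 (bin 1); offset now 22 = byte 2 bit 6; 2 bits remain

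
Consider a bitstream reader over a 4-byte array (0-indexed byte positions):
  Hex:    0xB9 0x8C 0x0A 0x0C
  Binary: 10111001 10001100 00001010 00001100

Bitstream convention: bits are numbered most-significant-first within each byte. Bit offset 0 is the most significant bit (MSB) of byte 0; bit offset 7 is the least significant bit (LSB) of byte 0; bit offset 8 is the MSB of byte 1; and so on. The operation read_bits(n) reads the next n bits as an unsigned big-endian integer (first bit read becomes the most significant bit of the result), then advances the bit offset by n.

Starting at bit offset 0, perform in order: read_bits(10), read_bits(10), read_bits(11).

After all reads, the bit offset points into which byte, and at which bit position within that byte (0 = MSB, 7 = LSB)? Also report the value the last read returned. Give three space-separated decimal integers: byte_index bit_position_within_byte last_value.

Answer: 3 7 1286

Derivation:
Read 1: bits[0:10] width=10 -> value=742 (bin 1011100110); offset now 10 = byte 1 bit 2; 22 bits remain
Read 2: bits[10:20] width=10 -> value=192 (bin 0011000000); offset now 20 = byte 2 bit 4; 12 bits remain
Read 3: bits[20:31] width=11 -> value=1286 (bin 10100000110); offset now 31 = byte 3 bit 7; 1 bits remain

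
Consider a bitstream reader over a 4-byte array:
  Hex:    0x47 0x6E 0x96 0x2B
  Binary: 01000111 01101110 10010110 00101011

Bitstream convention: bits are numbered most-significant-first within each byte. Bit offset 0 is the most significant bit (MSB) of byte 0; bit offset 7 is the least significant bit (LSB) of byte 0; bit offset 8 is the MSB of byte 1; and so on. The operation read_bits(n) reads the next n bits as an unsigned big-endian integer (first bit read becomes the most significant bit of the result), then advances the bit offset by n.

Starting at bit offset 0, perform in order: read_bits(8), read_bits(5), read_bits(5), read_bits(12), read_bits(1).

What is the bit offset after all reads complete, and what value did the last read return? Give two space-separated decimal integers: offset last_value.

Answer: 31 1

Derivation:
Read 1: bits[0:8] width=8 -> value=71 (bin 01000111); offset now 8 = byte 1 bit 0; 24 bits remain
Read 2: bits[8:13] width=5 -> value=13 (bin 01101); offset now 13 = byte 1 bit 5; 19 bits remain
Read 3: bits[13:18] width=5 -> value=26 (bin 11010); offset now 18 = byte 2 bit 2; 14 bits remain
Read 4: bits[18:30] width=12 -> value=1418 (bin 010110001010); offset now 30 = byte 3 bit 6; 2 bits remain
Read 5: bits[30:31] width=1 -> value=1 (bin 1); offset now 31 = byte 3 bit 7; 1 bits remain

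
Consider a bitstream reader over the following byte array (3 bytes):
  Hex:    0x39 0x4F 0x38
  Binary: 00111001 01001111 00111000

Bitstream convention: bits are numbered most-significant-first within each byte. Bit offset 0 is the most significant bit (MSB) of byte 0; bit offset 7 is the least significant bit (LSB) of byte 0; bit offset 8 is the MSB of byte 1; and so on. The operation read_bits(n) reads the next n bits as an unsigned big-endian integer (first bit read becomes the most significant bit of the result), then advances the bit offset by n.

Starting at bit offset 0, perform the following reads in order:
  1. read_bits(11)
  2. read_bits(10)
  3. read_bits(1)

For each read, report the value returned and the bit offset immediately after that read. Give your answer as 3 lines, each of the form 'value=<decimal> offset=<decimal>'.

Answer: value=458 offset=11
value=487 offset=21
value=0 offset=22

Derivation:
Read 1: bits[0:11] width=11 -> value=458 (bin 00111001010); offset now 11 = byte 1 bit 3; 13 bits remain
Read 2: bits[11:21] width=10 -> value=487 (bin 0111100111); offset now 21 = byte 2 bit 5; 3 bits remain
Read 3: bits[21:22] width=1 -> value=0 (bin 0); offset now 22 = byte 2 bit 6; 2 bits remain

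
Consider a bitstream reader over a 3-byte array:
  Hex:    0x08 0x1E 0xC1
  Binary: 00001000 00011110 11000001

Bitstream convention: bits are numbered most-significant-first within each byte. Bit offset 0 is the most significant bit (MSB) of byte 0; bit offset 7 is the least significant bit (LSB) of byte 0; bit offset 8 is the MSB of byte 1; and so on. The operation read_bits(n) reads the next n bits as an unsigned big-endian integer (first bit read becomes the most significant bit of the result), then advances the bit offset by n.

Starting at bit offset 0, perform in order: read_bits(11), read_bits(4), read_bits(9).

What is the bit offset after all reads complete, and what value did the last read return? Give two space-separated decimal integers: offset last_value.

Answer: 24 193

Derivation:
Read 1: bits[0:11] width=11 -> value=64 (bin 00001000000); offset now 11 = byte 1 bit 3; 13 bits remain
Read 2: bits[11:15] width=4 -> value=15 (bin 1111); offset now 15 = byte 1 bit 7; 9 bits remain
Read 3: bits[15:24] width=9 -> value=193 (bin 011000001); offset now 24 = byte 3 bit 0; 0 bits remain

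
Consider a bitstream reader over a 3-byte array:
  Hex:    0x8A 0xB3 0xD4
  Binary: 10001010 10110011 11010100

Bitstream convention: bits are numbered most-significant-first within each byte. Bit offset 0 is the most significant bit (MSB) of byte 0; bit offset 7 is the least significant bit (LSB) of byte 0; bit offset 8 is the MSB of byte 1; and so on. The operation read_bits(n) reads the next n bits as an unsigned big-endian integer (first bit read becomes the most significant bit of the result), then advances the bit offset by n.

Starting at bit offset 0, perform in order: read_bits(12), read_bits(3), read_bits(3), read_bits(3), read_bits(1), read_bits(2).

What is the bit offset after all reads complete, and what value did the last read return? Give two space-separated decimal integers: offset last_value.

Answer: 24 0

Derivation:
Read 1: bits[0:12] width=12 -> value=2219 (bin 100010101011); offset now 12 = byte 1 bit 4; 12 bits remain
Read 2: bits[12:15] width=3 -> value=1 (bin 001); offset now 15 = byte 1 bit 7; 9 bits remain
Read 3: bits[15:18] width=3 -> value=7 (bin 111); offset now 18 = byte 2 bit 2; 6 bits remain
Read 4: bits[18:21] width=3 -> value=2 (bin 010); offset now 21 = byte 2 bit 5; 3 bits remain
Read 5: bits[21:22] width=1 -> value=1 (bin 1); offset now 22 = byte 2 bit 6; 2 bits remain
Read 6: bits[22:24] width=2 -> value=0 (bin 00); offset now 24 = byte 3 bit 0; 0 bits remain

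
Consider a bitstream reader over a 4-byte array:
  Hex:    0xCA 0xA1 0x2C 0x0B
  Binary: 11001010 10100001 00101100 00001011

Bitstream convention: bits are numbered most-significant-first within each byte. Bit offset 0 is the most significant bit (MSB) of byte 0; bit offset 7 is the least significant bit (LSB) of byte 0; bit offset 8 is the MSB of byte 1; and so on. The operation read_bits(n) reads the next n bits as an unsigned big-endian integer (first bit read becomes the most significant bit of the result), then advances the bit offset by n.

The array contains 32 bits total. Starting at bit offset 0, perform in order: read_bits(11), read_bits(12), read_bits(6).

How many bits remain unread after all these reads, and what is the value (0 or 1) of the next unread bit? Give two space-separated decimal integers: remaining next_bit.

Answer: 3 0

Derivation:
Read 1: bits[0:11] width=11 -> value=1621 (bin 11001010101); offset now 11 = byte 1 bit 3; 21 bits remain
Read 2: bits[11:23] width=12 -> value=150 (bin 000010010110); offset now 23 = byte 2 bit 7; 9 bits remain
Read 3: bits[23:29] width=6 -> value=1 (bin 000001); offset now 29 = byte 3 bit 5; 3 bits remain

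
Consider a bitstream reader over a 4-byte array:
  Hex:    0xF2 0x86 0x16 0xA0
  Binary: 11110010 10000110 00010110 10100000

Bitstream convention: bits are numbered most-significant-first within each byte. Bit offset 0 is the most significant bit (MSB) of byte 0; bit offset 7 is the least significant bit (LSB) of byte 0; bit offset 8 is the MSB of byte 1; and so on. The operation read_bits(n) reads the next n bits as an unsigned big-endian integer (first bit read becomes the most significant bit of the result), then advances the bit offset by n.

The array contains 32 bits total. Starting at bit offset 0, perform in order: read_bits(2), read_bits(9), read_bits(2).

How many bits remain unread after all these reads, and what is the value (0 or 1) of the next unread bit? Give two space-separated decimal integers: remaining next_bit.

Answer: 19 1

Derivation:
Read 1: bits[0:2] width=2 -> value=3 (bin 11); offset now 2 = byte 0 bit 2; 30 bits remain
Read 2: bits[2:11] width=9 -> value=404 (bin 110010100); offset now 11 = byte 1 bit 3; 21 bits remain
Read 3: bits[11:13] width=2 -> value=0 (bin 00); offset now 13 = byte 1 bit 5; 19 bits remain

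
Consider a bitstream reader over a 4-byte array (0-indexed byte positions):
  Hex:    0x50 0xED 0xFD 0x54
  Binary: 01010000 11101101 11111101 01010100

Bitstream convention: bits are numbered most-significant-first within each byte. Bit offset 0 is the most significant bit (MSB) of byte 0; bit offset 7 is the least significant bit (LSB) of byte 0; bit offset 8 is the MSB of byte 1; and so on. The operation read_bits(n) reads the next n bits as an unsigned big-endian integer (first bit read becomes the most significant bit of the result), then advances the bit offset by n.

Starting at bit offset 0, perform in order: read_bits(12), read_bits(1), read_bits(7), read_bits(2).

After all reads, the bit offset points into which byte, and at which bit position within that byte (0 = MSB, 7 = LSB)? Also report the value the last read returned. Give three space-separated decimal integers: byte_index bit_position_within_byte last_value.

Read 1: bits[0:12] width=12 -> value=1294 (bin 010100001110); offset now 12 = byte 1 bit 4; 20 bits remain
Read 2: bits[12:13] width=1 -> value=1 (bin 1); offset now 13 = byte 1 bit 5; 19 bits remain
Read 3: bits[13:20] width=7 -> value=95 (bin 1011111); offset now 20 = byte 2 bit 4; 12 bits remain
Read 4: bits[20:22] width=2 -> value=3 (bin 11); offset now 22 = byte 2 bit 6; 10 bits remain

Answer: 2 6 3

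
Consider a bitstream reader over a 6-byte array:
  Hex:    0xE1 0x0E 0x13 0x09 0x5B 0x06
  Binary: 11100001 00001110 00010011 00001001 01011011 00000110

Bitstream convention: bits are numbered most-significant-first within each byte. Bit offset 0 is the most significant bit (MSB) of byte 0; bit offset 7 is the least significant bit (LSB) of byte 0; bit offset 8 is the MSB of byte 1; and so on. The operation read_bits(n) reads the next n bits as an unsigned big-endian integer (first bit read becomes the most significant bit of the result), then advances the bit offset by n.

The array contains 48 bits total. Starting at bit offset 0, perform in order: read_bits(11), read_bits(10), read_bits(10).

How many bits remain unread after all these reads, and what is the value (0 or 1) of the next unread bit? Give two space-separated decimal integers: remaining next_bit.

Read 1: bits[0:11] width=11 -> value=1800 (bin 11100001000); offset now 11 = byte 1 bit 3; 37 bits remain
Read 2: bits[11:21] width=10 -> value=450 (bin 0111000010); offset now 21 = byte 2 bit 5; 27 bits remain
Read 3: bits[21:31] width=10 -> value=388 (bin 0110000100); offset now 31 = byte 3 bit 7; 17 bits remain

Answer: 17 1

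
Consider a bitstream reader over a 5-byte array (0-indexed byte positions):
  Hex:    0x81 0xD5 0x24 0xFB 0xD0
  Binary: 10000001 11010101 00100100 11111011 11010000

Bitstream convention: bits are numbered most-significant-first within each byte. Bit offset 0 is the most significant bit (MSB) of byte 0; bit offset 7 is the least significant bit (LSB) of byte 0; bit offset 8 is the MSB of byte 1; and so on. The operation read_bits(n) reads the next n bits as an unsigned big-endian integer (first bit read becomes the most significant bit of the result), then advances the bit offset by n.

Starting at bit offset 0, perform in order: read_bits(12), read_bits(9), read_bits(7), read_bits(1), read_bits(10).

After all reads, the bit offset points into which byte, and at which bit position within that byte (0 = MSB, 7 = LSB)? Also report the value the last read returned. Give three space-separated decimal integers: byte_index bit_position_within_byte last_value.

Answer: 4 7 488

Derivation:
Read 1: bits[0:12] width=12 -> value=2077 (bin 100000011101); offset now 12 = byte 1 bit 4; 28 bits remain
Read 2: bits[12:21] width=9 -> value=164 (bin 010100100); offset now 21 = byte 2 bit 5; 19 bits remain
Read 3: bits[21:28] width=7 -> value=79 (bin 1001111); offset now 28 = byte 3 bit 4; 12 bits remain
Read 4: bits[28:29] width=1 -> value=1 (bin 1); offset now 29 = byte 3 bit 5; 11 bits remain
Read 5: bits[29:39] width=10 -> value=488 (bin 0111101000); offset now 39 = byte 4 bit 7; 1 bits remain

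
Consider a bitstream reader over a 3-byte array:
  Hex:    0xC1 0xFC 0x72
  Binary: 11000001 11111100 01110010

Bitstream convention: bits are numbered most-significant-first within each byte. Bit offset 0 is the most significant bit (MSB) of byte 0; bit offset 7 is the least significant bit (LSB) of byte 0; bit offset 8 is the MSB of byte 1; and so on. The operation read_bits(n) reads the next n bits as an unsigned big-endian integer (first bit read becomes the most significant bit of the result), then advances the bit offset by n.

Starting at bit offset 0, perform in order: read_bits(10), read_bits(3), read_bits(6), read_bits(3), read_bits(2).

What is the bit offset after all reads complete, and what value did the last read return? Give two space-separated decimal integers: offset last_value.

Read 1: bits[0:10] width=10 -> value=775 (bin 1100000111); offset now 10 = byte 1 bit 2; 14 bits remain
Read 2: bits[10:13] width=3 -> value=7 (bin 111); offset now 13 = byte 1 bit 5; 11 bits remain
Read 3: bits[13:19] width=6 -> value=35 (bin 100011); offset now 19 = byte 2 bit 3; 5 bits remain
Read 4: bits[19:22] width=3 -> value=4 (bin 100); offset now 22 = byte 2 bit 6; 2 bits remain
Read 5: bits[22:24] width=2 -> value=2 (bin 10); offset now 24 = byte 3 bit 0; 0 bits remain

Answer: 24 2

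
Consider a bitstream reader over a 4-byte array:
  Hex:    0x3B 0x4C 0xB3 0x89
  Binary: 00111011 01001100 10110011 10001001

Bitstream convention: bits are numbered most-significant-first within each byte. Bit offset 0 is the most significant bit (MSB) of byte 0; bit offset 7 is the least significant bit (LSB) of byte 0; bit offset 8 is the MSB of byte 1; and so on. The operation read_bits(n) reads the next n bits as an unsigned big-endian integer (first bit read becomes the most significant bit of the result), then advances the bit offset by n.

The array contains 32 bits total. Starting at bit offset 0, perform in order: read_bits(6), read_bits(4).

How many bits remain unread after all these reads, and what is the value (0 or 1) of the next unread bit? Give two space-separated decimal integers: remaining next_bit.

Answer: 22 0

Derivation:
Read 1: bits[0:6] width=6 -> value=14 (bin 001110); offset now 6 = byte 0 bit 6; 26 bits remain
Read 2: bits[6:10] width=4 -> value=13 (bin 1101); offset now 10 = byte 1 bit 2; 22 bits remain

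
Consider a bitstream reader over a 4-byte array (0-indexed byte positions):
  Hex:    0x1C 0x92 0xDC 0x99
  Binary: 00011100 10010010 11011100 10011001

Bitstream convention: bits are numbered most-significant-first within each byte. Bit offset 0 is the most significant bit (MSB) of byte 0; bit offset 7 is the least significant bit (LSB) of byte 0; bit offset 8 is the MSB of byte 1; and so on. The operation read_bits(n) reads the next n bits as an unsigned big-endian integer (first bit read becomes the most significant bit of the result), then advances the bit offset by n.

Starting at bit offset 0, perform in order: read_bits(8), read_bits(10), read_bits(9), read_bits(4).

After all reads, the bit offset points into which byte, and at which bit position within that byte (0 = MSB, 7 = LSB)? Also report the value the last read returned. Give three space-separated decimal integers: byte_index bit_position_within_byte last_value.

Answer: 3 7 12

Derivation:
Read 1: bits[0:8] width=8 -> value=28 (bin 00011100); offset now 8 = byte 1 bit 0; 24 bits remain
Read 2: bits[8:18] width=10 -> value=587 (bin 1001001011); offset now 18 = byte 2 bit 2; 14 bits remain
Read 3: bits[18:27] width=9 -> value=228 (bin 011100100); offset now 27 = byte 3 bit 3; 5 bits remain
Read 4: bits[27:31] width=4 -> value=12 (bin 1100); offset now 31 = byte 3 bit 7; 1 bits remain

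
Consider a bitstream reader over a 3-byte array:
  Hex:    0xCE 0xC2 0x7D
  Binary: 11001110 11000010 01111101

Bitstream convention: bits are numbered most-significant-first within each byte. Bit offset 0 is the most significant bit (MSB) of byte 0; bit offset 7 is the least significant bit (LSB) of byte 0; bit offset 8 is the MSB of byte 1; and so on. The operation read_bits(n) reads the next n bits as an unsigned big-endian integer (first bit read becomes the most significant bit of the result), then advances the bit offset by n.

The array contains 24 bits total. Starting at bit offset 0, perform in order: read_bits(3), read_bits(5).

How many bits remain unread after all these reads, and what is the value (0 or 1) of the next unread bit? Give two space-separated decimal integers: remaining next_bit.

Answer: 16 1

Derivation:
Read 1: bits[0:3] width=3 -> value=6 (bin 110); offset now 3 = byte 0 bit 3; 21 bits remain
Read 2: bits[3:8] width=5 -> value=14 (bin 01110); offset now 8 = byte 1 bit 0; 16 bits remain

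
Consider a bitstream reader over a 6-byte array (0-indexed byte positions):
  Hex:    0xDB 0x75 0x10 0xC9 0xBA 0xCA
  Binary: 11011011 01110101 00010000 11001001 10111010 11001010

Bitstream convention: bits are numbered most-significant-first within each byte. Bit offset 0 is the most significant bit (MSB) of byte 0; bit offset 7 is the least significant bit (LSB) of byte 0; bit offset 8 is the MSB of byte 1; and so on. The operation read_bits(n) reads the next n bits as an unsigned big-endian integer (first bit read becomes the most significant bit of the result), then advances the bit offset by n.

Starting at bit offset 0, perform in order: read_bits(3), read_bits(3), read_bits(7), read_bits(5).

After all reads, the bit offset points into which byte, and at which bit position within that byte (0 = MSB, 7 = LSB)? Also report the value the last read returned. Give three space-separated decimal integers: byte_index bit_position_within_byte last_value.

Read 1: bits[0:3] width=3 -> value=6 (bin 110); offset now 3 = byte 0 bit 3; 45 bits remain
Read 2: bits[3:6] width=3 -> value=6 (bin 110); offset now 6 = byte 0 bit 6; 42 bits remain
Read 3: bits[6:13] width=7 -> value=110 (bin 1101110); offset now 13 = byte 1 bit 5; 35 bits remain
Read 4: bits[13:18] width=5 -> value=20 (bin 10100); offset now 18 = byte 2 bit 2; 30 bits remain

Answer: 2 2 20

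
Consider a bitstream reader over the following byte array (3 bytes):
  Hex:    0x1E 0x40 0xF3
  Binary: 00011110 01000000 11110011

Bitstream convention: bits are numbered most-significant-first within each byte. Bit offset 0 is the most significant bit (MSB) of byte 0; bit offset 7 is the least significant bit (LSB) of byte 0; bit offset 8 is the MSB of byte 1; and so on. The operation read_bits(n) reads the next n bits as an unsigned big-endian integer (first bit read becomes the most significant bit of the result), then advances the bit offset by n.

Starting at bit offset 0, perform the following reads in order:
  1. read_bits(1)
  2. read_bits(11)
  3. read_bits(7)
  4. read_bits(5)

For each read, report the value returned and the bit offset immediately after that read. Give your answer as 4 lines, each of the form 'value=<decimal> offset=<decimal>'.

Read 1: bits[0:1] width=1 -> value=0 (bin 0); offset now 1 = byte 0 bit 1; 23 bits remain
Read 2: bits[1:12] width=11 -> value=484 (bin 00111100100); offset now 12 = byte 1 bit 4; 12 bits remain
Read 3: bits[12:19] width=7 -> value=7 (bin 0000111); offset now 19 = byte 2 bit 3; 5 bits remain
Read 4: bits[19:24] width=5 -> value=19 (bin 10011); offset now 24 = byte 3 bit 0; 0 bits remain

Answer: value=0 offset=1
value=484 offset=12
value=7 offset=19
value=19 offset=24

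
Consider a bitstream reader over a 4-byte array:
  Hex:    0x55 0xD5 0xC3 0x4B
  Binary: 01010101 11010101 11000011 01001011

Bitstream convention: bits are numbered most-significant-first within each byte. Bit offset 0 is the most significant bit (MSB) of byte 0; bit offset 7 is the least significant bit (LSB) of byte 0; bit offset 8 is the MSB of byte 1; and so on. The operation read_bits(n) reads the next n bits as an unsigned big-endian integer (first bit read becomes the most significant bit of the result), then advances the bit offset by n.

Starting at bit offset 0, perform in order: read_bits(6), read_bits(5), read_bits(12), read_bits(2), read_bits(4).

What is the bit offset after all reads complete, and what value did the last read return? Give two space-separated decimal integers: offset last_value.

Read 1: bits[0:6] width=6 -> value=21 (bin 010101); offset now 6 = byte 0 bit 6; 26 bits remain
Read 2: bits[6:11] width=5 -> value=14 (bin 01110); offset now 11 = byte 1 bit 3; 21 bits remain
Read 3: bits[11:23] width=12 -> value=2785 (bin 101011100001); offset now 23 = byte 2 bit 7; 9 bits remain
Read 4: bits[23:25] width=2 -> value=2 (bin 10); offset now 25 = byte 3 bit 1; 7 bits remain
Read 5: bits[25:29] width=4 -> value=9 (bin 1001); offset now 29 = byte 3 bit 5; 3 bits remain

Answer: 29 9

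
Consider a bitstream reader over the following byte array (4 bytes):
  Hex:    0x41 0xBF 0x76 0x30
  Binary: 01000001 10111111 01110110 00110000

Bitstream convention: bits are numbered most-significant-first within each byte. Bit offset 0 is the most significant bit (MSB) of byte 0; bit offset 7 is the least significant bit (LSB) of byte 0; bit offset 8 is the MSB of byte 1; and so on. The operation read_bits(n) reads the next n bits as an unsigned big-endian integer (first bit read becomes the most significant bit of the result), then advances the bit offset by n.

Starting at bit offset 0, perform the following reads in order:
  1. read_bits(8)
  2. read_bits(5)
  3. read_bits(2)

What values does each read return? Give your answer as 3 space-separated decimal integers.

Read 1: bits[0:8] width=8 -> value=65 (bin 01000001); offset now 8 = byte 1 bit 0; 24 bits remain
Read 2: bits[8:13] width=5 -> value=23 (bin 10111); offset now 13 = byte 1 bit 5; 19 bits remain
Read 3: bits[13:15] width=2 -> value=3 (bin 11); offset now 15 = byte 1 bit 7; 17 bits remain

Answer: 65 23 3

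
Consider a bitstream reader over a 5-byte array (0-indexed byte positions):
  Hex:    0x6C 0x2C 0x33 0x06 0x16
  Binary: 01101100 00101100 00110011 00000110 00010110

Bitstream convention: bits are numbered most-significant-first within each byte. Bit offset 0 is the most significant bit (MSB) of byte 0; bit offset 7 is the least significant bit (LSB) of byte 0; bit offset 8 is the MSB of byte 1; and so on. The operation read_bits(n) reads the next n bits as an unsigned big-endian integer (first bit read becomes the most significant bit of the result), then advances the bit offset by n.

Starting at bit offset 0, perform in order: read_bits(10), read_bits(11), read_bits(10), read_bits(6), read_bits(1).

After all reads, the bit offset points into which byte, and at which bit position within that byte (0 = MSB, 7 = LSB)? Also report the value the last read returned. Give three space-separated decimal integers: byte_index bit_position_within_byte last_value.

Answer: 4 6 1

Derivation:
Read 1: bits[0:10] width=10 -> value=432 (bin 0110110000); offset now 10 = byte 1 bit 2; 30 bits remain
Read 2: bits[10:21] width=11 -> value=1414 (bin 10110000110); offset now 21 = byte 2 bit 5; 19 bits remain
Read 3: bits[21:31] width=10 -> value=387 (bin 0110000011); offset now 31 = byte 3 bit 7; 9 bits remain
Read 4: bits[31:37] width=6 -> value=2 (bin 000010); offset now 37 = byte 4 bit 5; 3 bits remain
Read 5: bits[37:38] width=1 -> value=1 (bin 1); offset now 38 = byte 4 bit 6; 2 bits remain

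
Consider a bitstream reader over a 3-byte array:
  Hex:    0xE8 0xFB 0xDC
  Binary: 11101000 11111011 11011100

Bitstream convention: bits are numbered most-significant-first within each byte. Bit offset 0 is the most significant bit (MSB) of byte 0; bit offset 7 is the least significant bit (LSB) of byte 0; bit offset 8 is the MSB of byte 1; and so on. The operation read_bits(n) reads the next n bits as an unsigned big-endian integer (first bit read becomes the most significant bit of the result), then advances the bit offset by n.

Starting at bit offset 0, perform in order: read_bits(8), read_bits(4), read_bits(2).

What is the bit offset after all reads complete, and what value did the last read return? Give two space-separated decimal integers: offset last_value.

Read 1: bits[0:8] width=8 -> value=232 (bin 11101000); offset now 8 = byte 1 bit 0; 16 bits remain
Read 2: bits[8:12] width=4 -> value=15 (bin 1111); offset now 12 = byte 1 bit 4; 12 bits remain
Read 3: bits[12:14] width=2 -> value=2 (bin 10); offset now 14 = byte 1 bit 6; 10 bits remain

Answer: 14 2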